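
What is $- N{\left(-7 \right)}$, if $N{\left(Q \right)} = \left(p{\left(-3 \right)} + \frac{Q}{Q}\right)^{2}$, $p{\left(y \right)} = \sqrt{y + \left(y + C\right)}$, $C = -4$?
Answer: $9 - 2 i \sqrt{10} \approx 9.0 - 6.3246 i$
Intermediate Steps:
$p{\left(y \right)} = \sqrt{-4 + 2 y}$ ($p{\left(y \right)} = \sqrt{y + \left(y - 4\right)} = \sqrt{y + \left(-4 + y\right)} = \sqrt{-4 + 2 y}$)
$N{\left(Q \right)} = \left(1 + i \sqrt{10}\right)^{2}$ ($N{\left(Q \right)} = \left(\sqrt{-4 + 2 \left(-3\right)} + \frac{Q}{Q}\right)^{2} = \left(\sqrt{-4 - 6} + 1\right)^{2} = \left(\sqrt{-10} + 1\right)^{2} = \left(i \sqrt{10} + 1\right)^{2} = \left(1 + i \sqrt{10}\right)^{2}$)
$- N{\left(-7 \right)} = - \left(1 + i \sqrt{10}\right)^{2}$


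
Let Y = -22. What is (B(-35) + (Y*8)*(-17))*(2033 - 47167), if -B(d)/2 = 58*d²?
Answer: 6278500472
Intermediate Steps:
B(d) = -116*d²
(B(-35) + (Y*8)*(-17))*(2033 - 47167) = (-116*(-35)² - 22*8*(-17))*(2033 - 47167) = (-116*1225 - 176*(-17))*(-45134) = (-142100 + 2992)*(-45134) = -139108*(-45134) = 6278500472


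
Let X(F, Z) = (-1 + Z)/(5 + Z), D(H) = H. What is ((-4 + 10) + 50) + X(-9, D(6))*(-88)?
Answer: 16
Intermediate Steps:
X(F, Z) = (-1 + Z)/(5 + Z)
((-4 + 10) + 50) + X(-9, D(6))*(-88) = ((-4 + 10) + 50) + ((-1 + 6)/(5 + 6))*(-88) = (6 + 50) + (5/11)*(-88) = 56 + ((1/11)*5)*(-88) = 56 + (5/11)*(-88) = 56 - 40 = 16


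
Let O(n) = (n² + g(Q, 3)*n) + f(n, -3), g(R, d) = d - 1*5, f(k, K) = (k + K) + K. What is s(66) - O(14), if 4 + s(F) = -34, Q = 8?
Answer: -214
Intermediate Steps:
f(k, K) = k + 2*K (f(k, K) = (K + k) + K = k + 2*K)
g(R, d) = -5 + d (g(R, d) = d - 5 = -5 + d)
s(F) = -38 (s(F) = -4 - 34 = -38)
O(n) = -6 + n² - n (O(n) = (n² + (-5 + 3)*n) + (n + 2*(-3)) = (n² - 2*n) + (n - 6) = (n² - 2*n) + (-6 + n) = -6 + n² - n)
s(66) - O(14) = -38 - (-6 + 14² - 1*14) = -38 - (-6 + 196 - 14) = -38 - 1*176 = -38 - 176 = -214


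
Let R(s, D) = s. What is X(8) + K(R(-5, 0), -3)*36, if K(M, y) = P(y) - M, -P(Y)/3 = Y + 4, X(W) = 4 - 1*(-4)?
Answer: 80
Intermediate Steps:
X(W) = 8 (X(W) = 4 + 4 = 8)
P(Y) = -12 - 3*Y (P(Y) = -3*(Y + 4) = -3*(4 + Y) = -12 - 3*Y)
K(M, y) = -12 - M - 3*y (K(M, y) = (-12 - 3*y) - M = -12 - M - 3*y)
X(8) + K(R(-5, 0), -3)*36 = 8 + (-12 - 1*(-5) - 3*(-3))*36 = 8 + (-12 + 5 + 9)*36 = 8 + 2*36 = 8 + 72 = 80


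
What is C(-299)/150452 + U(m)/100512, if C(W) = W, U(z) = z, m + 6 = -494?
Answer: -6579943/945139464 ≈ -0.0069619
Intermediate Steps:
m = -500 (m = -6 - 494 = -500)
C(-299)/150452 + U(m)/100512 = -299/150452 - 500/100512 = -299*1/150452 - 500*1/100512 = -299/150452 - 125/25128 = -6579943/945139464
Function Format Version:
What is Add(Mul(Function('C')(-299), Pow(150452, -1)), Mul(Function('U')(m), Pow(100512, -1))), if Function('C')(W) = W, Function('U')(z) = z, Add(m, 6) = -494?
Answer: Rational(-6579943, 945139464) ≈ -0.0069619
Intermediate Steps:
m = -500 (m = Add(-6, -494) = -500)
Add(Mul(Function('C')(-299), Pow(150452, -1)), Mul(Function('U')(m), Pow(100512, -1))) = Add(Mul(-299, Pow(150452, -1)), Mul(-500, Pow(100512, -1))) = Add(Mul(-299, Rational(1, 150452)), Mul(-500, Rational(1, 100512))) = Add(Rational(-299, 150452), Rational(-125, 25128)) = Rational(-6579943, 945139464)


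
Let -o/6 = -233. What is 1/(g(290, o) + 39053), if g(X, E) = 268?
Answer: 1/39321 ≈ 2.5432e-5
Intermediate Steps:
o = 1398 (o = -6*(-233) = 1398)
1/(g(290, o) + 39053) = 1/(268 + 39053) = 1/39321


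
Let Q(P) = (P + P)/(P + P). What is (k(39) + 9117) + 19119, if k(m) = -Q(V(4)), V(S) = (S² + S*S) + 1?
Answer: 28235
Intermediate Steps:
V(S) = 1 + 2*S² (V(S) = (S² + S²) + 1 = 2*S² + 1 = 1 + 2*S²)
Q(P) = 1 (Q(P) = (2*P)/((2*P)) = (2*P)*(1/(2*P)) = 1)
k(m) = -1 (k(m) = -1*1 = -1)
(k(39) + 9117) + 19119 = (-1 + 9117) + 19119 = 9116 + 19119 = 28235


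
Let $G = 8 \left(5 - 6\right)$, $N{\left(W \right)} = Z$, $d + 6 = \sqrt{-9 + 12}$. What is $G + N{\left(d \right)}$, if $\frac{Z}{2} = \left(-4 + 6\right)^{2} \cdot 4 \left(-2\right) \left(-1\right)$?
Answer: $56$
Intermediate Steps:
$d = -6 + \sqrt{3}$ ($d = -6 + \sqrt{-9 + 12} = -6 + \sqrt{3} \approx -4.268$)
$Z = 64$ ($Z = 2 \left(-4 + 6\right)^{2} \cdot 4 \left(-2\right) \left(-1\right) = 2 \cdot 2^{2} \left(\left(-8\right) \left(-1\right)\right) = 2 \cdot 4 \cdot 8 = 2 \cdot 32 = 64$)
$N{\left(W \right)} = 64$
$G = -8$ ($G = 8 \left(-1\right) = -8$)
$G + N{\left(d \right)} = -8 + 64 = 56$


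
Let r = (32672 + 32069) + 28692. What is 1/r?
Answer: 1/93433 ≈ 1.0703e-5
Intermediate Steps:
r = 93433 (r = 64741 + 28692 = 93433)
1/r = 1/93433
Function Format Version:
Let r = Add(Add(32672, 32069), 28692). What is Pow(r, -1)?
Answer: Rational(1, 93433) ≈ 1.0703e-5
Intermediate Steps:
r = 93433 (r = Add(64741, 28692) = 93433)
Pow(r, -1) = Pow(93433, -1) = Rational(1, 93433)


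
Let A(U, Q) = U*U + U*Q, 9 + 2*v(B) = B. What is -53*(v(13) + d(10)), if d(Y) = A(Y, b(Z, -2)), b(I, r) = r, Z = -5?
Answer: -4346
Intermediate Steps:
v(B) = -9/2 + B/2
A(U, Q) = U² + Q*U
d(Y) = Y*(-2 + Y)
-53*(v(13) + d(10)) = -53*((-9/2 + (½)*13) + 10*(-2 + 10)) = -53*((-9/2 + 13/2) + 10*8) = -53*(2 + 80) = -53*82 = -4346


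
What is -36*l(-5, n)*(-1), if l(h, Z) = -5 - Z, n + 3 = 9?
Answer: -396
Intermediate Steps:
n = 6 (n = -3 + 9 = 6)
-36*l(-5, n)*(-1) = -36*(-5 - 1*6)*(-1) = -36*(-5 - 6)*(-1) = -36*(-11)*(-1) = 396*(-1) = -396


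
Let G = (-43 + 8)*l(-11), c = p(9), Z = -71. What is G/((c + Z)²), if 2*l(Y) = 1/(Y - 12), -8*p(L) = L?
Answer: 1120/7657367 ≈ 0.00014626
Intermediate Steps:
p(L) = -L/8
l(Y) = 1/(2*(-12 + Y)) (l(Y) = 1/(2*(Y - 12)) = 1/(2*(-12 + Y)))
c = -9/8 (c = -⅛*9 = -9/8 ≈ -1.1250)
G = 35/46 (G = (-43 + 8)*(1/(2*(-12 - 11))) = -35/(2*(-23)) = -35*(-1)/(2*23) = -35*(-1/46) = 35/46 ≈ 0.76087)
G/((c + Z)²) = 35/(46*((-9/8 - 71)²)) = 35/(46*((-577/8)²)) = 35/(46*(332929/64)) = (35/46)*(64/332929) = 1120/7657367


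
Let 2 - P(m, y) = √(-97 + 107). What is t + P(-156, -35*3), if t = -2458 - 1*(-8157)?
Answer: 5701 - √10 ≈ 5697.8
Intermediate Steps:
t = 5699 (t = -2458 + 8157 = 5699)
P(m, y) = 2 - √10 (P(m, y) = 2 - √(-97 + 107) = 2 - √10)
t + P(-156, -35*3) = 5699 + (2 - √10) = 5701 - √10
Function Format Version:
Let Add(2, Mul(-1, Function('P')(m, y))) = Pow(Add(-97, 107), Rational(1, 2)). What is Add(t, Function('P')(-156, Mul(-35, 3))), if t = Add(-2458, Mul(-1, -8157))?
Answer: Add(5701, Mul(-1, Pow(10, Rational(1, 2)))) ≈ 5697.8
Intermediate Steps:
t = 5699 (t = Add(-2458, 8157) = 5699)
Function('P')(m, y) = Add(2, Mul(-1, Pow(10, Rational(1, 2)))) (Function('P')(m, y) = Add(2, Mul(-1, Pow(Add(-97, 107), Rational(1, 2)))) = Add(2, Mul(-1, Pow(10, Rational(1, 2)))))
Add(t, Function('P')(-156, Mul(-35, 3))) = Add(5699, Add(2, Mul(-1, Pow(10, Rational(1, 2))))) = Add(5701, Mul(-1, Pow(10, Rational(1, 2))))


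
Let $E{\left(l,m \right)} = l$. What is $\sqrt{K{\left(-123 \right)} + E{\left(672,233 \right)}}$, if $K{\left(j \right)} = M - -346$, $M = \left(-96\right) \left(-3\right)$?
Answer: $\sqrt{1306} \approx 36.139$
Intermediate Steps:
$M = 288$
$K{\left(j \right)} = 634$ ($K{\left(j \right)} = 288 - -346 = 288 + 346 = 634$)
$\sqrt{K{\left(-123 \right)} + E{\left(672,233 \right)}} = \sqrt{634 + 672} = \sqrt{1306}$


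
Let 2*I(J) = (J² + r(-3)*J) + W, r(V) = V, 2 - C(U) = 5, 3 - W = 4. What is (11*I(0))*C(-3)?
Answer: 33/2 ≈ 16.500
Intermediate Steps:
W = -1 (W = 3 - 1*4 = 3 - 4 = -1)
C(U) = -3 (C(U) = 2 - 1*5 = 2 - 5 = -3)
I(J) = -½ + J²/2 - 3*J/2 (I(J) = ((J² - 3*J) - 1)/2 = (-1 + J² - 3*J)/2 = -½ + J²/2 - 3*J/2)
(11*I(0))*C(-3) = (11*(-½ + (½)*0² - 3/2*0))*(-3) = (11*(-½ + (½)*0 + 0))*(-3) = (11*(-½ + 0 + 0))*(-3) = (11*(-½))*(-3) = -11/2*(-3) = 33/2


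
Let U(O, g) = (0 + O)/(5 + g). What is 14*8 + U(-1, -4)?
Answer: 111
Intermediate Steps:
U(O, g) = O/(5 + g)
14*8 + U(-1, -4) = 14*8 - 1/(5 - 4) = 112 - 1/1 = 112 - 1*1 = 112 - 1 = 111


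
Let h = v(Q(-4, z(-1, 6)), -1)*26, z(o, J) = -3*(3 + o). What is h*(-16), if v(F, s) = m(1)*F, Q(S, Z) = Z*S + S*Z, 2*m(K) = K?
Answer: -9984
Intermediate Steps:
m(K) = K/2
z(o, J) = -9 - 3*o
Q(S, Z) = 2*S*Z (Q(S, Z) = S*Z + S*Z = 2*S*Z)
v(F, s) = F/2 (v(F, s) = ((1/2)*1)*F = F/2)
h = 624 (h = ((2*(-4)*(-9 - 3*(-1)))/2)*26 = ((2*(-4)*(-9 + 3))/2)*26 = ((2*(-4)*(-6))/2)*26 = ((1/2)*48)*26 = 24*26 = 624)
h*(-16) = 624*(-16) = -9984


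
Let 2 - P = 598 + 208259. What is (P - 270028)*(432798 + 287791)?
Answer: -345077822087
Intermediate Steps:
P = -208855 (P = 2 - (598 + 208259) = 2 - 1*208857 = 2 - 208857 = -208855)
(P - 270028)*(432798 + 287791) = (-208855 - 270028)*(432798 + 287791) = -478883*720589 = -345077822087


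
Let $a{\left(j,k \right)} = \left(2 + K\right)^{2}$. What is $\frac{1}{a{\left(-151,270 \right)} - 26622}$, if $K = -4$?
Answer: $- \frac{1}{26618} \approx -3.7569 \cdot 10^{-5}$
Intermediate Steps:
$a{\left(j,k \right)} = 4$ ($a{\left(j,k \right)} = \left(2 - 4\right)^{2} = \left(-2\right)^{2} = 4$)
$\frac{1}{a{\left(-151,270 \right)} - 26622} = \frac{1}{4 - 26622} = \frac{1}{-26618} = - \frac{1}{26618}$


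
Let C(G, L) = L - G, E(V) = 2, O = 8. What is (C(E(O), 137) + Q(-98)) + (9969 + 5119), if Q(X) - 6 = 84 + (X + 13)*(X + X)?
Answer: 31973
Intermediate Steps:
Q(X) = 90 + 2*X*(13 + X) (Q(X) = 6 + (84 + (X + 13)*(X + X)) = 6 + (84 + (13 + X)*(2*X)) = 6 + (84 + 2*X*(13 + X)) = 90 + 2*X*(13 + X))
(C(E(O), 137) + Q(-98)) + (9969 + 5119) = ((137 - 1*2) + (90 + 2*(-98)² + 26*(-98))) + (9969 + 5119) = ((137 - 2) + (90 + 2*9604 - 2548)) + 15088 = (135 + (90 + 19208 - 2548)) + 15088 = (135 + 16750) + 15088 = 16885 + 15088 = 31973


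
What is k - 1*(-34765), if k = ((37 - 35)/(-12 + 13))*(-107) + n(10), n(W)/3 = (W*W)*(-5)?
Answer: 33051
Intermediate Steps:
n(W) = -15*W² (n(W) = 3*((W*W)*(-5)) = 3*(W²*(-5)) = 3*(-5*W²) = -15*W²)
k = -1714 (k = ((37 - 35)/(-12 + 13))*(-107) - 15*10² = (2/1)*(-107) - 15*100 = (2*1)*(-107) - 1500 = 2*(-107) - 1500 = -214 - 1500 = -1714)
k - 1*(-34765) = -1714 - 1*(-34765) = -1714 + 34765 = 33051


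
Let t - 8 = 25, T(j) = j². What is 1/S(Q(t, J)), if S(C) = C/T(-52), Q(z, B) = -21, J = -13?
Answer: -2704/21 ≈ -128.76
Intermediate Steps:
t = 33 (t = 8 + 25 = 33)
S(C) = C/2704 (S(C) = C/((-52)²) = C/2704)
1/S(Q(t, J)) = 1/((1/2704)*(-21)) = 1/(-21/2704) = -2704/21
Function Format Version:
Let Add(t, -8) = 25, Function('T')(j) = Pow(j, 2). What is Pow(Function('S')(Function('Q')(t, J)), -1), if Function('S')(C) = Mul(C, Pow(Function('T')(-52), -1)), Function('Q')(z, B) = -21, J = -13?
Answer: Rational(-2704, 21) ≈ -128.76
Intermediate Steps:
t = 33 (t = Add(8, 25) = 33)
Function('S')(C) = Mul(Rational(1, 2704), C) (Function('S')(C) = Mul(C, Pow(Pow(-52, 2), -1)) = Mul(C, Pow(2704, -1)) = Mul(C, Rational(1, 2704)) = Mul(Rational(1, 2704), C))
Pow(Function('S')(Function('Q')(t, J)), -1) = Pow(Mul(Rational(1, 2704), -21), -1) = Pow(Rational(-21, 2704), -1) = Rational(-2704, 21)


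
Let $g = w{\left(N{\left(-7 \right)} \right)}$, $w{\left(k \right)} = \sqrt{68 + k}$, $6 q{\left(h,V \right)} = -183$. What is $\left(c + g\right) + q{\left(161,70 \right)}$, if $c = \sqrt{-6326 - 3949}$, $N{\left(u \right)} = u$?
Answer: $- \frac{61}{2} + \sqrt{61} + 5 i \sqrt{411} \approx -22.69 + 101.37 i$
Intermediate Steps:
$q{\left(h,V \right)} = - \frac{61}{2}$ ($q{\left(h,V \right)} = \frac{1}{6} \left(-183\right) = - \frac{61}{2}$)
$c = 5 i \sqrt{411}$ ($c = \sqrt{-10275} = 5 i \sqrt{411} \approx 101.37 i$)
$g = \sqrt{61}$ ($g = \sqrt{68 - 7} = \sqrt{61} \approx 7.8102$)
$\left(c + g\right) + q{\left(161,70 \right)} = \left(5 i \sqrt{411} + \sqrt{61}\right) - \frac{61}{2} = \left(\sqrt{61} + 5 i \sqrt{411}\right) - \frac{61}{2} = - \frac{61}{2} + \sqrt{61} + 5 i \sqrt{411}$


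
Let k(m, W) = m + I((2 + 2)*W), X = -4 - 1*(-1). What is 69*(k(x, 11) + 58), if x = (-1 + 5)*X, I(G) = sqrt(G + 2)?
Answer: 3174 + 69*sqrt(46) ≈ 3642.0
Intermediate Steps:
X = -3 (X = -4 + 1 = -3)
I(G) = sqrt(2 + G)
x = -12 (x = (-1 + 5)*(-3) = 4*(-3) = -12)
k(m, W) = m + sqrt(2 + 4*W) (k(m, W) = m + sqrt(2 + (2 + 2)*W) = m + sqrt(2 + 4*W))
69*(k(x, 11) + 58) = 69*((-12 + sqrt(2 + 4*11)) + 58) = 69*((-12 + sqrt(2 + 44)) + 58) = 69*((-12 + sqrt(46)) + 58) = 69*(46 + sqrt(46)) = 3174 + 69*sqrt(46)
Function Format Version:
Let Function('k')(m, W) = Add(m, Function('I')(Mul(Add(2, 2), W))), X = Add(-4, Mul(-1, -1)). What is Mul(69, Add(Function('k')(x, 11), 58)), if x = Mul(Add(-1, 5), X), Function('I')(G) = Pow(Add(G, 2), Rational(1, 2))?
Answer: Add(3174, Mul(69, Pow(46, Rational(1, 2)))) ≈ 3642.0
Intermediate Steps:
X = -3 (X = Add(-4, 1) = -3)
Function('I')(G) = Pow(Add(2, G), Rational(1, 2))
x = -12 (x = Mul(Add(-1, 5), -3) = Mul(4, -3) = -12)
Function('k')(m, W) = Add(m, Pow(Add(2, Mul(4, W)), Rational(1, 2))) (Function('k')(m, W) = Add(m, Pow(Add(2, Mul(Add(2, 2), W)), Rational(1, 2))) = Add(m, Pow(Add(2, Mul(4, W)), Rational(1, 2))))
Mul(69, Add(Function('k')(x, 11), 58)) = Mul(69, Add(Add(-12, Pow(Add(2, Mul(4, 11)), Rational(1, 2))), 58)) = Mul(69, Add(Add(-12, Pow(Add(2, 44), Rational(1, 2))), 58)) = Mul(69, Add(Add(-12, Pow(46, Rational(1, 2))), 58)) = Mul(69, Add(46, Pow(46, Rational(1, 2)))) = Add(3174, Mul(69, Pow(46, Rational(1, 2))))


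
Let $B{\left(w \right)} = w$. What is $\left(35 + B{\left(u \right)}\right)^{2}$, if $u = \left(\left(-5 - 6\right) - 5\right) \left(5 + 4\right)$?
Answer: $11881$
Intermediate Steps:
$u = -144$ ($u = \left(\left(-5 - 6\right) - 5\right) 9 = \left(-11 - 5\right) 9 = \left(-16\right) 9 = -144$)
$\left(35 + B{\left(u \right)}\right)^{2} = \left(35 - 144\right)^{2} = \left(-109\right)^{2} = 11881$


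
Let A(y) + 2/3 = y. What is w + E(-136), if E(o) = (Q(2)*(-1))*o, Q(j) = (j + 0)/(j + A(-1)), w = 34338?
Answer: 35154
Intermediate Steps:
A(y) = -⅔ + y
Q(j) = j/(-5/3 + j) (Q(j) = (j + 0)/(j + (-⅔ - 1)) = j/(j - 5/3) = j/(-5/3 + j))
E(o) = -6*o (E(o) = ((3*2/(-5 + 3*2))*(-1))*o = ((3*2/(-5 + 6))*(-1))*o = ((3*2/1)*(-1))*o = ((3*2*1)*(-1))*o = (6*(-1))*o = -6*o)
w + E(-136) = 34338 - 6*(-136) = 34338 + 816 = 35154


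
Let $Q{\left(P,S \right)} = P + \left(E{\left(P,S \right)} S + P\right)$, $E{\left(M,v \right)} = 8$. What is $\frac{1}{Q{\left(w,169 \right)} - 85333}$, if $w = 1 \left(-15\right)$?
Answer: $- \frac{1}{84011} \approx -1.1903 \cdot 10^{-5}$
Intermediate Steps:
$w = -15$
$Q{\left(P,S \right)} = 2 P + 8 S$ ($Q{\left(P,S \right)} = P + \left(8 S + P\right) = P + \left(P + 8 S\right) = 2 P + 8 S$)
$\frac{1}{Q{\left(w,169 \right)} - 85333} = \frac{1}{\left(2 \left(-15\right) + 8 \cdot 169\right) - 85333} = \frac{1}{\left(-30 + 1352\right) - 85333} = \frac{1}{1322 - 85333} = \frac{1}{-84011} = - \frac{1}{84011}$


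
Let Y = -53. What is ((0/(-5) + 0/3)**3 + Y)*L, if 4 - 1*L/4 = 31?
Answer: 5724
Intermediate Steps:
L = -108 (L = 16 - 4*31 = 16 - 124 = -108)
((0/(-5) + 0/3)**3 + Y)*L = ((0/(-5) + 0/3)**3 - 53)*(-108) = ((0*(-1/5) + 0*(1/3))**3 - 53)*(-108) = ((0 + 0)**3 - 53)*(-108) = (0**3 - 53)*(-108) = (0 - 53)*(-108) = -53*(-108) = 5724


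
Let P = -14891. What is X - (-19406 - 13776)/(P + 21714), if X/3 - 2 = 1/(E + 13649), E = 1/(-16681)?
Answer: 16875906551549/1553453598664 ≈ 10.863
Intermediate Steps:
E = -1/16681 ≈ -5.9948e-5
X = 1366123851/227678968 (X = 6 + 3/(-1/16681 + 13649) = 6 + 3/(227678968/16681) = 6 + 3*(16681/227678968) = 6 + 50043/227678968 = 1366123851/227678968 ≈ 6.0002)
X - (-19406 - 13776)/(P + 21714) = 1366123851/227678968 - (-19406 - 13776)/(-14891 + 21714) = 1366123851/227678968 - (-33182)/6823 = 1366123851/227678968 - 1*(-33182/6823) = 1366123851/227678968 + 33182/6823 = 16875906551549/1553453598664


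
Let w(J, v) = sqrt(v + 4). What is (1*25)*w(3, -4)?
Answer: 0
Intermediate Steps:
w(J, v) = sqrt(4 + v)
(1*25)*w(3, -4) = (1*25)*sqrt(4 - 4) = 25*sqrt(0) = 25*0 = 0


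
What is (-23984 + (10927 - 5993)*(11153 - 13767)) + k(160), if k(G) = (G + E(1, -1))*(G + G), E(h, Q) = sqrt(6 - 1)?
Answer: -12870260 + 320*sqrt(5) ≈ -1.2870e+7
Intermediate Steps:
E(h, Q) = sqrt(5)
k(G) = 2*G*(G + sqrt(5)) (k(G) = (G + sqrt(5))*(G + G) = (G + sqrt(5))*(2*G) = 2*G*(G + sqrt(5)))
(-23984 + (10927 - 5993)*(11153 - 13767)) + k(160) = (-23984 + (10927 - 5993)*(11153 - 13767)) + 2*160*(160 + sqrt(5)) = (-23984 + 4934*(-2614)) + (51200 + 320*sqrt(5)) = (-23984 - 12897476) + (51200 + 320*sqrt(5)) = -12921460 + (51200 + 320*sqrt(5)) = -12870260 + 320*sqrt(5)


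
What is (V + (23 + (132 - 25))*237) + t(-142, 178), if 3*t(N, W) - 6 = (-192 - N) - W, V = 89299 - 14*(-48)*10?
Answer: 126755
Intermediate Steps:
V = 96019 (V = 89299 + 672*10 = 89299 + 6720 = 96019)
t(N, W) = -62 - N/3 - W/3 (t(N, W) = 2 + ((-192 - N) - W)/3 = 2 + (-192 - N - W)/3 = 2 + (-64 - N/3 - W/3) = -62 - N/3 - W/3)
(V + (23 + (132 - 25))*237) + t(-142, 178) = (96019 + (23 + (132 - 25))*237) + (-62 - 1/3*(-142) - 1/3*178) = (96019 + (23 + 107)*237) + (-62 + 142/3 - 178/3) = (96019 + 130*237) - 74 = (96019 + 30810) - 74 = 126829 - 74 = 126755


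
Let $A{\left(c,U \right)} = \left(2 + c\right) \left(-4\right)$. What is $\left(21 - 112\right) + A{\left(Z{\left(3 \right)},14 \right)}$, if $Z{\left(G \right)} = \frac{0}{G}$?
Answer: $-99$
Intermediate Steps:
$Z{\left(G \right)} = 0$
$A{\left(c,U \right)} = -8 - 4 c$
$\left(21 - 112\right) + A{\left(Z{\left(3 \right)},14 \right)} = \left(21 - 112\right) - 8 = -91 + \left(-8 + 0\right) = -91 - 8 = -99$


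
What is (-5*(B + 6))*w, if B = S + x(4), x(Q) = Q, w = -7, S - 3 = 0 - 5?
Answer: 280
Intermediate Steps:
S = -2 (S = 3 + (0 - 5) = 3 - 5 = -2)
B = 2 (B = -2 + 4 = 2)
(-5*(B + 6))*w = -5*(2 + 6)*(-7) = -5*8*(-7) = -40*(-7) = 280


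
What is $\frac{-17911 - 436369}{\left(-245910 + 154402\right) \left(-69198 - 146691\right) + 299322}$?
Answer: $- \frac{227140}{9877934967} \approx -2.2995 \cdot 10^{-5}$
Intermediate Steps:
$\frac{-17911 - 436369}{\left(-245910 + 154402\right) \left(-69198 - 146691\right) + 299322} = - \frac{454280}{\left(-91508\right) \left(-215889\right) + 299322} = - \frac{454280}{19755570612 + 299322} = - \frac{454280}{19755869934} = \left(-454280\right) \frac{1}{19755869934} = - \frac{227140}{9877934967}$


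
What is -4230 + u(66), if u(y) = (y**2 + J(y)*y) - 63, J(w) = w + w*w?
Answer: 291915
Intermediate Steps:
J(w) = w + w**2
u(y) = -63 + y**2 + y**2*(1 + y) (u(y) = (y**2 + (y*(1 + y))*y) - 63 = (y**2 + y**2*(1 + y)) - 63 = -63 + y**2 + y**2*(1 + y))
-4230 + u(66) = -4230 + (-63 + 66**3 + 2*66**2) = -4230 + (-63 + 287496 + 2*4356) = -4230 + (-63 + 287496 + 8712) = -4230 + 296145 = 291915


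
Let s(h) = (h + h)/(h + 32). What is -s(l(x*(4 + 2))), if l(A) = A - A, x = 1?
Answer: 0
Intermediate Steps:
l(A) = 0
s(h) = 2*h/(32 + h) (s(h) = (2*h)/(32 + h) = 2*h/(32 + h))
-s(l(x*(4 + 2))) = -2*0/(32 + 0) = -2*0/32 = -1*0 = 0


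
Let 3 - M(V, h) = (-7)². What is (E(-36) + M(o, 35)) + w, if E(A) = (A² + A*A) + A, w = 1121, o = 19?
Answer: 3631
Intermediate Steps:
M(V, h) = -46 (M(V, h) = 3 - 1*(-7)² = 3 - 1*49 = 3 - 49 = -46)
E(A) = A + 2*A² (E(A) = (A² + A²) + A = 2*A² + A = A + 2*A²)
(E(-36) + M(o, 35)) + w = (-36*(1 + 2*(-36)) - 46) + 1121 = (-36*(1 - 72) - 46) + 1121 = (-36*(-71) - 46) + 1121 = (2556 - 46) + 1121 = 2510 + 1121 = 3631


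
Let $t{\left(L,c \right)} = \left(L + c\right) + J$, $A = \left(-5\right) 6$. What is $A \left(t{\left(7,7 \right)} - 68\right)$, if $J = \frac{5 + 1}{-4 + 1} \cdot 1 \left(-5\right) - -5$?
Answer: $1170$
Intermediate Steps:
$J = 15$ ($J = \frac{6}{-3} \cdot 1 \left(-5\right) + 5 = 6 \left(- \frac{1}{3}\right) 1 \left(-5\right) + 5 = \left(-2\right) 1 \left(-5\right) + 5 = \left(-2\right) \left(-5\right) + 5 = 10 + 5 = 15$)
$A = -30$
$t{\left(L,c \right)} = 15 + L + c$ ($t{\left(L,c \right)} = \left(L + c\right) + 15 = 15 + L + c$)
$A \left(t{\left(7,7 \right)} - 68\right) = - 30 \left(\left(15 + 7 + 7\right) - 68\right) = - 30 \left(29 - 68\right) = \left(-30\right) \left(-39\right) = 1170$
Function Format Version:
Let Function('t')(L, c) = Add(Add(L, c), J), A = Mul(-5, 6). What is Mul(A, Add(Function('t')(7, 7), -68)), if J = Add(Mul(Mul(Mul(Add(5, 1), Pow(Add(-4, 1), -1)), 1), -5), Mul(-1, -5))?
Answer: 1170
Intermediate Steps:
J = 15 (J = Add(Mul(Mul(Mul(6, Pow(-3, -1)), 1), -5), 5) = Add(Mul(Mul(Mul(6, Rational(-1, 3)), 1), -5), 5) = Add(Mul(Mul(-2, 1), -5), 5) = Add(Mul(-2, -5), 5) = Add(10, 5) = 15)
A = -30
Function('t')(L, c) = Add(15, L, c) (Function('t')(L, c) = Add(Add(L, c), 15) = Add(15, L, c))
Mul(A, Add(Function('t')(7, 7), -68)) = Mul(-30, Add(Add(15, 7, 7), -68)) = Mul(-30, Add(29, -68)) = Mul(-30, -39) = 1170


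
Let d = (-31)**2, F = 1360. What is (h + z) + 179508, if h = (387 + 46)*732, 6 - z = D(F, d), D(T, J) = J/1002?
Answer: 497461979/1002 ≈ 4.9647e+5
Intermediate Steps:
d = 961
D(T, J) = J/1002 (D(T, J) = J*(1/1002) = J/1002)
z = 5051/1002 (z = 6 - 961/1002 = 5051/1002 ≈ 5.0409)
h = 316956 (h = 433*732 = 316956)
(h + z) + 179508 = (316956 + 5051/1002) + 179508 = 317594963/1002 + 179508 = 497461979/1002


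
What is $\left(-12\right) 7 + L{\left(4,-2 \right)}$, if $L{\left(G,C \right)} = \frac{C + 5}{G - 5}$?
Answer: $-87$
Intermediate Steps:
$L{\left(G,C \right)} = \frac{5 + C}{-5 + G}$
$\left(-12\right) 7 + L{\left(4,-2 \right)} = \left(-12\right) 7 + \frac{5 - 2}{-5 + 4} = -84 + \frac{1}{-1} \cdot 3 = -84 - 3 = -87$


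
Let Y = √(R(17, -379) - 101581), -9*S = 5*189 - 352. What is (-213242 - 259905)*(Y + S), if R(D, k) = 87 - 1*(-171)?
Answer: 280576171/9 - 473147*I*√101323 ≈ 3.1175e+7 - 1.5061e+8*I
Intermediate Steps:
R(D, k) = 258 (R(D, k) = 87 + 171 = 258)
S = -593/9 (S = -(5*189 - 352)/9 = -(945 - 352)/9 = -⅑*593 = -593/9 ≈ -65.889)
Y = I*√101323 (Y = √(258 - 101581) = √(-101323) = I*√101323 ≈ 318.31*I)
(-213242 - 259905)*(Y + S) = (-213242 - 259905)*(I*√101323 - 593/9) = -473147*(-593/9 + I*√101323) = 280576171/9 - 473147*I*√101323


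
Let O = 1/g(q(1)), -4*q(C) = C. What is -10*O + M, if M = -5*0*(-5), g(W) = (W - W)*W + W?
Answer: 40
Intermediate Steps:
q(C) = -C/4
g(W) = W (g(W) = 0*W + W = 0 + W = W)
M = 0 (M = 0*(-5) = 0)
O = -4 (O = 1/(-1/4*1) = 1/(-1/4) = -4)
-10*O + M = -10*(-4) + 0 = 40 + 0 = 40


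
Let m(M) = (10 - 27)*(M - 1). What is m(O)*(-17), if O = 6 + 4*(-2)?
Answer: -867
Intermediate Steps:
O = -2 (O = 6 - 8 = -2)
m(M) = 17 - 17*M (m(M) = -17*(-1 + M) = 17 - 17*M)
m(O)*(-17) = (17 - 17*(-2))*(-17) = (17 + 34)*(-17) = 51*(-17) = -867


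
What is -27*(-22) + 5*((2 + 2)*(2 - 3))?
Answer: 574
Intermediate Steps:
-27*(-22) + 5*((2 + 2)*(2 - 3)) = 594 + 5*(4*(-1)) = 594 + 5*(-4) = 594 - 20 = 574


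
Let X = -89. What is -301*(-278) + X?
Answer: 83589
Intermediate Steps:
-301*(-278) + X = -301*(-278) - 89 = 83678 - 89 = 83589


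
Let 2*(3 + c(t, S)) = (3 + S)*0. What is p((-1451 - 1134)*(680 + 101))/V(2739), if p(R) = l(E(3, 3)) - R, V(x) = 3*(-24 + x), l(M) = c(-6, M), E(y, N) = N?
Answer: 2018882/8145 ≈ 247.87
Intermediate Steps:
c(t, S) = -3 (c(t, S) = -3 + ((3 + S)*0)/2 = -3 + (½)*0 = -3 + 0 = -3)
l(M) = -3
V(x) = -72 + 3*x
p(R) = -3 - R
p((-1451 - 1134)*(680 + 101))/V(2739) = (-3 - (-1451 - 1134)*(680 + 101))/(-72 + 3*2739) = (-3 - (-2585)*781)/(-72 + 8217) = (-3 - 1*(-2018885))/8145 = (-3 + 2018885)*(1/8145) = 2018882*(1/8145) = 2018882/8145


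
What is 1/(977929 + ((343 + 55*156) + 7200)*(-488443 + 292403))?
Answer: -1/3159774991 ≈ -3.1648e-10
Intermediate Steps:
1/(977929 + ((343 + 55*156) + 7200)*(-488443 + 292403)) = 1/(977929 + ((343 + 8580) + 7200)*(-196040)) = 1/(977929 + (8923 + 7200)*(-196040)) = 1/(977929 + 16123*(-196040)) = 1/(977929 - 3160752920) = 1/(-3159774991) = -1/3159774991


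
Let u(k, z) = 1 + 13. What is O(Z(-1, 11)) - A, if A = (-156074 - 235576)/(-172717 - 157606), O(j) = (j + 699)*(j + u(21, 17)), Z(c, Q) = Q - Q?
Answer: 461735604/47189 ≈ 9784.8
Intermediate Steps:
u(k, z) = 14
Z(c, Q) = 0
O(j) = (14 + j)*(699 + j) (O(j) = (j + 699)*(j + 14) = (699 + j)*(14 + j) = (14 + j)*(699 + j))
A = 55950/47189 (A = -391650/(-330323) = -391650*(-1/330323) = 55950/47189 ≈ 1.1857)
O(Z(-1, 11)) - A = (9786 + 0**2 + 713*0) - 1*55950/47189 = (9786 + 0 + 0) - 55950/47189 = 9786 - 55950/47189 = 461735604/47189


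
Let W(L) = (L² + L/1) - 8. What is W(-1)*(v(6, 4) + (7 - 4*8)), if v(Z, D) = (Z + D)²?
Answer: -600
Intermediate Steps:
v(Z, D) = (D + Z)²
W(L) = -8 + L + L² (W(L) = (L² + 1*L) - 8 = (L² + L) - 8 = (L + L²) - 8 = -8 + L + L²)
W(-1)*(v(6, 4) + (7 - 4*8)) = (-8 - 1 + (-1)²)*((4 + 6)² + (7 - 4*8)) = (-8 - 1 + 1)*(10² + (7 - 1*32)) = -8*(100 + (7 - 32)) = -8*(100 - 25) = -8*75 = -600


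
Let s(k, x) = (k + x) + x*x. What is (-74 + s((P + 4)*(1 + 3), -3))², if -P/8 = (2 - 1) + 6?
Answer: 76176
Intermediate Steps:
P = -56 (P = -8*((2 - 1) + 6) = -8*(1 + 6) = -8*7 = -56)
s(k, x) = k + x + x² (s(k, x) = (k + x) + x² = k + x + x²)
(-74 + s((P + 4)*(1 + 3), -3))² = (-74 + ((-56 + 4)*(1 + 3) - 3 + (-3)²))² = (-74 + (-52*4 - 3 + 9))² = (-74 + (-208 - 3 + 9))² = (-74 - 202)² = (-276)² = 76176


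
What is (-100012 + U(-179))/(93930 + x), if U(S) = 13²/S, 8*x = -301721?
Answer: -143218536/80499701 ≈ -1.7791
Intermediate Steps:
x = -301721/8 (x = (⅛)*(-301721) = -301721/8 ≈ -37715.)
U(S) = 169/S
(-100012 + U(-179))/(93930 + x) = (-100012 + 169/(-179))/(93930 - 301721/8) = (-100012 + 169*(-1/179))/(449719/8) = (-100012 - 169/179)*(8/449719) = -17902317/179*8/449719 = -143218536/80499701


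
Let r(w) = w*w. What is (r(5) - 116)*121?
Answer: -11011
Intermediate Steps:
r(w) = w²
(r(5) - 116)*121 = (5² - 116)*121 = (25 - 116)*121 = -91*121 = -11011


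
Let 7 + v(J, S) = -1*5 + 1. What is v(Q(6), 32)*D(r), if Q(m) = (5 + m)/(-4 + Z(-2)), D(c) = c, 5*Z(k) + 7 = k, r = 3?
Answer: -33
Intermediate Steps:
Z(k) = -7/5 + k/5
Q(m) = -25/29 - 5*m/29 (Q(m) = (5 + m)/(-4 + (-7/5 + (⅕)*(-2))) = (5 + m)/(-4 + (-7/5 - ⅖)) = (5 + m)/(-4 - 9/5) = (5 + m)/(-29/5) = (5 + m)*(-5/29) = -25/29 - 5*m/29)
v(J, S) = -11 (v(J, S) = -7 + (-1*5 + 1) = -7 + (-5 + 1) = -7 - 4 = -11)
v(Q(6), 32)*D(r) = -11*3 = -33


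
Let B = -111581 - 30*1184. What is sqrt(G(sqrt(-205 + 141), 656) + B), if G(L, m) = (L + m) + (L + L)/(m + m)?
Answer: sqrt(-984696180 + 53874*I)/82 ≈ 0.010468 + 382.68*I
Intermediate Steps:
G(L, m) = L + m + L/m (G(L, m) = (L + m) + (2*L)/((2*m)) = (L + m) + (2*L)*(1/(2*m)) = (L + m) + L/m = L + m + L/m)
B = -147101 (B = -111581 - 1*35520 = -111581 - 35520 = -147101)
sqrt(G(sqrt(-205 + 141), 656) + B) = sqrt((sqrt(-205 + 141) + 656 + sqrt(-205 + 141)/656) - 147101) = sqrt((sqrt(-64) + 656 + sqrt(-64)*(1/656)) - 147101) = sqrt((8*I + 656 + (8*I)*(1/656)) - 147101) = sqrt((8*I + 656 + I/82) - 147101) = sqrt((656 + 657*I/82) - 147101) = sqrt(-146445 + 657*I/82)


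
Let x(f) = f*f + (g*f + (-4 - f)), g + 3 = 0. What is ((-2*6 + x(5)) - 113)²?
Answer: 15376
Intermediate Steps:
g = -3 (g = -3 + 0 = -3)
x(f) = -4 + f² - 4*f (x(f) = f*f + (-3*f + (-4 - f)) = f² + (-4 - 4*f) = -4 + f² - 4*f)
((-2*6 + x(5)) - 113)² = ((-2*6 + (-4 + 5² - 4*5)) - 113)² = ((-12 + (-4 + 25 - 20)) - 113)² = ((-12 + 1) - 113)² = (-11 - 113)² = (-124)² = 15376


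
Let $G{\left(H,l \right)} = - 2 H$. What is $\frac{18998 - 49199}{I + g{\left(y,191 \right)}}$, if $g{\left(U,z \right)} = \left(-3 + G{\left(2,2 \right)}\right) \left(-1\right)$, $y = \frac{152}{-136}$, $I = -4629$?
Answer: $\frac{30201}{4622} \approx 6.5342$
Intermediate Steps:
$y = - \frac{19}{17}$ ($y = 152 \left(- \frac{1}{136}\right) = - \frac{19}{17} \approx -1.1176$)
$g{\left(U,z \right)} = 7$ ($g{\left(U,z \right)} = \left(-3 - 4\right) \left(-1\right) = \left(-7\right) \left(-1\right) = 7$)
$\frac{18998 - 49199}{I + g{\left(y,191 \right)}} = \frac{18998 - 49199}{-4629 + 7} = - \frac{30201}{-4622} = \left(-30201\right) \left(- \frac{1}{4622}\right) = \frac{30201}{4622}$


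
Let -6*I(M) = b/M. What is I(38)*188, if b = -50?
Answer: 2350/57 ≈ 41.228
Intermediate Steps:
I(M) = 25/(3*M) (I(M) = -(-25)/(3*M) = 25/(3*M))
I(38)*188 = ((25/3)/38)*188 = ((25/3)*(1/38))*188 = (25/114)*188 = 2350/57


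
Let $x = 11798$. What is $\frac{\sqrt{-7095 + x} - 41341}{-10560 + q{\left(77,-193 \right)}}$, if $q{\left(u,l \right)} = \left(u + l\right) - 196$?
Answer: $\frac{41341}{10872} - \frac{\sqrt{4703}}{10872} \approx 3.7962$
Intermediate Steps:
$q{\left(u,l \right)} = -196 + l + u$ ($q{\left(u,l \right)} = \left(l + u\right) - 196 = -196 + l + u$)
$\frac{\sqrt{-7095 + x} - 41341}{-10560 + q{\left(77,-193 \right)}} = \frac{\sqrt{-7095 + 11798} - 41341}{-10560 - 312} = \frac{\sqrt{4703} - 41341}{-10560 - 312} = \frac{-41341 + \sqrt{4703}}{-10872} = \left(-41341 + \sqrt{4703}\right) \left(- \frac{1}{10872}\right) = \frac{41341}{10872} - \frac{\sqrt{4703}}{10872}$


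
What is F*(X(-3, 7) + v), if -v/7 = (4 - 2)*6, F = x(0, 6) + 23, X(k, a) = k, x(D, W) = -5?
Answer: -1566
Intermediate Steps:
F = 18 (F = -5 + 23 = 18)
v = -84 (v = -7*(4 - 2)*6 = -14*6 = -7*12 = -84)
F*(X(-3, 7) + v) = 18*(-3 - 84) = 18*(-87) = -1566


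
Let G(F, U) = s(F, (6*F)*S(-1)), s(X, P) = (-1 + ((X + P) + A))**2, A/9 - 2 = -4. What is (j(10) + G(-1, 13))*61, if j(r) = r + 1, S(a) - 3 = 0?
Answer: 88755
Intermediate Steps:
A = -18 (A = 18 + 9*(-4) = 18 - 36 = -18)
S(a) = 3 (S(a) = 3 + 0 = 3)
s(X, P) = (-19 + P + X)**2 (s(X, P) = (-1 + ((X + P) - 18))**2 = (-1 + ((P + X) - 18))**2 = (-1 + (-18 + P + X))**2 = (-19 + P + X)**2)
G(F, U) = (-19 + 19*F)**2 (G(F, U) = (-19 + (6*F)*3 + F)**2 = (-19 + 18*F + F)**2 = (-19 + 19*F)**2)
j(r) = 1 + r
(j(10) + G(-1, 13))*61 = ((1 + 10) + 361*(-1 - 1)**2)*61 = (11 + 361*(-2)**2)*61 = (11 + 361*4)*61 = (11 + 1444)*61 = 1455*61 = 88755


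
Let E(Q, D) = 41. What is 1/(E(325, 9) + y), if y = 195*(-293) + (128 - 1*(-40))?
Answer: -1/56926 ≈ -1.7567e-5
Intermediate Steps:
y = -56967 (y = -57135 + (128 + 40) = -57135 + 168 = -56967)
1/(E(325, 9) + y) = 1/(41 - 56967) = 1/(-56926) = -1/56926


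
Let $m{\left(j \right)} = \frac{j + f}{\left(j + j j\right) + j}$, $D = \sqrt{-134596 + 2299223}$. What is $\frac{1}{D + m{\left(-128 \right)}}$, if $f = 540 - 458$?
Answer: $\frac{185472}{140761572359663} + \frac{65028096 \sqrt{2164627}}{140761572359663} \approx 0.00067969$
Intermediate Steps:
$f = 82$
$D = \sqrt{2164627} \approx 1471.3$
$m{\left(j \right)} = \frac{82 + j}{j^{2} + 2 j}$ ($m{\left(j \right)} = \frac{j + 82}{\left(j + j j\right) + j} = \frac{82 + j}{\left(j + j^{2}\right) + j} = \frac{82 + j}{j^{2} + 2 j}$)
$\frac{1}{D + m{\left(-128 \right)}} = \frac{1}{\sqrt{2164627} + \frac{82 - 128}{\left(-128\right) \left(2 - 128\right)}} = \frac{1}{\sqrt{2164627} - \frac{1}{128} \frac{1}{-126} \left(-46\right)} = \frac{1}{\sqrt{2164627} - \left(- \frac{1}{16128}\right) \left(-46\right)} = \frac{1}{\sqrt{2164627} - \frac{23}{8064}} = \frac{1}{- \frac{23}{8064} + \sqrt{2164627}}$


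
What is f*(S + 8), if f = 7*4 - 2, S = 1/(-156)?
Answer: 1247/6 ≈ 207.83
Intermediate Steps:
S = -1/156 ≈ -0.0064103
f = 26 (f = 28 - 2 = 26)
f*(S + 8) = 26*(-1/156 + 8) = 26*(1247/156) = 1247/6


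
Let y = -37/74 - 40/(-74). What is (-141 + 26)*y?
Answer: -345/74 ≈ -4.6622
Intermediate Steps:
y = 3/74 (y = -37*1/74 - 40*(-1/74) = -1/2 + 20/37 = 3/74 ≈ 0.040541)
(-141 + 26)*y = (-141 + 26)*(3/74) = -115*3/74 = -345/74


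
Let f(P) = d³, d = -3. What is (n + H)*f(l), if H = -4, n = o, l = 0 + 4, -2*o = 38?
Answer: 621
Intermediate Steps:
o = -19 (o = -½*38 = -19)
l = 4
n = -19
f(P) = -27 (f(P) = (-3)³ = -27)
(n + H)*f(l) = (-19 - 4)*(-27) = -23*(-27) = 621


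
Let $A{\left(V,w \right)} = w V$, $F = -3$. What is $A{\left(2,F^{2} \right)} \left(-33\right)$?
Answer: $-594$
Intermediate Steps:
$A{\left(V,w \right)} = V w$
$A{\left(2,F^{2} \right)} \left(-33\right) = 2 \left(-3\right)^{2} \left(-33\right) = 2 \cdot 9 \left(-33\right) = 18 \left(-33\right) = -594$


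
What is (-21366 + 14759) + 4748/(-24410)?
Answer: -80640809/12205 ≈ -6607.2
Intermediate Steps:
(-21366 + 14759) + 4748/(-24410) = -6607 + 4748*(-1/24410) = -6607 - 2374/12205 = -80640809/12205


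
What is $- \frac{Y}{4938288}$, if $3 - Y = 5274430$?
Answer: $\frac{5274427}{4938288} \approx 1.0681$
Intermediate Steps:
$Y = -5274427$ ($Y = 3 - 5274430 = -5274427$)
$- \frac{Y}{4938288} = - \frac{-5274427}{4938288} = \left(-1\right) \left(- \frac{5274427}{4938288}\right) = \frac{5274427}{4938288}$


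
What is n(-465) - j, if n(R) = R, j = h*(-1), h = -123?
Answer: -588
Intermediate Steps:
j = 123 (j = -123*(-1) = 123)
n(-465) - j = -465 - 1*123 = -465 - 123 = -588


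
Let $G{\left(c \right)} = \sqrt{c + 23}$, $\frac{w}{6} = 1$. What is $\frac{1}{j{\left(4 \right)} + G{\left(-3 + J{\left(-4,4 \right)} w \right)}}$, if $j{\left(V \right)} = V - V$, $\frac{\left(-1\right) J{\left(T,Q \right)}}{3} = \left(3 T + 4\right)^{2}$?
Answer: $- \frac{i \sqrt{283}}{566} \approx - 0.029722 i$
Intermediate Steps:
$w = 6$ ($w = 6 \cdot 1 = 6$)
$J{\left(T,Q \right)} = - 3 \left(4 + 3 T\right)^{2}$ ($J{\left(T,Q \right)} = - 3 \left(3 T + 4\right)^{2} = - 3 \left(4 + 3 T\right)^{2}$)
$j{\left(V \right)} = 0$
$G{\left(c \right)} = \sqrt{23 + c}$
$\frac{1}{j{\left(4 \right)} + G{\left(-3 + J{\left(-4,4 \right)} w \right)}} = \frac{1}{0 + \sqrt{23 + \left(-3 + - 3 \left(4 + 3 \left(-4\right)\right)^{2} \cdot 6\right)}} = \frac{1}{0 + \sqrt{23 + \left(-3 + - 3 \left(4 - 12\right)^{2} \cdot 6\right)}} = \frac{1}{0 + \sqrt{23 + \left(-3 + - 3 \left(-8\right)^{2} \cdot 6\right)}} = \frac{1}{0 + \sqrt{23 + \left(-3 + \left(-3\right) 64 \cdot 6\right)}} = \frac{1}{0 + \sqrt{23 - 1155}} = \frac{1}{0 + \sqrt{-1132}} = \frac{1}{0 + 2 i \sqrt{283}} = \frac{1}{2 i \sqrt{283}} = - \frac{i \sqrt{283}}{566}$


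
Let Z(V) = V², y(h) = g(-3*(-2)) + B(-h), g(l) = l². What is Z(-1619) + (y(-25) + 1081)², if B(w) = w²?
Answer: 5655725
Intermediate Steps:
y(h) = 36 + h² (y(h) = (-3*(-2))² + (-h)² = 6² + h² = 36 + h²)
Z(-1619) + (y(-25) + 1081)² = (-1619)² + ((36 + (-25)²) + 1081)² = 2621161 + ((36 + 625) + 1081)² = 2621161 + (661 + 1081)² = 2621161 + 1742² = 2621161 + 3034564 = 5655725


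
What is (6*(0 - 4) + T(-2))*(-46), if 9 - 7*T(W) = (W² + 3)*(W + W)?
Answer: 6026/7 ≈ 860.86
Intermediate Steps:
T(W) = 9/7 - 2*W*(3 + W²)/7 (T(W) = 9/7 - (W² + 3)*(W + W)/7 = 9/7 - (3 + W²)*2*W/7 = 9/7 - 2*W*(3 + W²)/7)
(6*(0 - 4) + T(-2))*(-46) = (6*(0 - 4) + (9/7 - 6/7*(-2) - 2/7*(-2)³))*(-46) = (6*(-4) + (9/7 + 12/7 - 2/7*(-8)))*(-46) = (-24 + (9/7 + 12/7 + 16/7))*(-46) = (-24 + 37/7)*(-46) = -131/7*(-46) = 6026/7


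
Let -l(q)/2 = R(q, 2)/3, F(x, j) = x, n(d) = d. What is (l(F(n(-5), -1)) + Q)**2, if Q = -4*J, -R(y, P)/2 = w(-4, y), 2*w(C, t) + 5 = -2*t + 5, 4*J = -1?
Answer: 529/9 ≈ 58.778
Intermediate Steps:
J = -1/4 (J = (1/4)*(-1) = -1/4 ≈ -0.25000)
w(C, t) = -t (w(C, t) = -5/2 + (-2*t + 5)/2 = -5/2 + (5 - 2*t)/2 = -5/2 + (5/2 - t) = -t)
R(y, P) = 2*y (R(y, P) = -(-2)*y = 2*y)
Q = 1 (Q = -4*(-1/4) = 1)
l(q) = -4*q/3 (l(q) = -2*2*q/3 = -4*q/3)
(l(F(n(-5), -1)) + Q)**2 = (-4/3*(-5) + 1)**2 = (20/3 + 1)**2 = (23/3)**2 = 529/9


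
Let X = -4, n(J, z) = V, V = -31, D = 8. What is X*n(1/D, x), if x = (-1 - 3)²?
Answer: 124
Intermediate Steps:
x = 16 (x = (-4)² = 16)
n(J, z) = -31
X*n(1/D, x) = -4*(-31) = 124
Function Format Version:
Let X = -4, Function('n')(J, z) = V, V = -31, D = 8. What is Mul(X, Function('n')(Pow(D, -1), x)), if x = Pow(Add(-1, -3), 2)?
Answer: 124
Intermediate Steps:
x = 16 (x = Pow(-4, 2) = 16)
Function('n')(J, z) = -31
Mul(X, Function('n')(Pow(D, -1), x)) = Mul(-4, -31) = 124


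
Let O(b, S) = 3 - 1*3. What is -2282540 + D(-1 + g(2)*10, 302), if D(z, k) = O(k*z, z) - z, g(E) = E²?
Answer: -2282579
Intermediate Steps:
O(b, S) = 0 (O(b, S) = 3 - 3 = 0)
D(z, k) = -z (D(z, k) = 0 - z = -z)
-2282540 + D(-1 + g(2)*10, 302) = -2282540 - (-1 + 2²*10) = -2282540 - (-1 + 4*10) = -2282540 - (-1 + 40) = -2282540 - 1*39 = -2282540 - 39 = -2282579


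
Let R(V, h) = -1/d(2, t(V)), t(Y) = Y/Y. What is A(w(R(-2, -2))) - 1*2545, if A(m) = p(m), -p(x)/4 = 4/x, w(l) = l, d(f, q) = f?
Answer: -2513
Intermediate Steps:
t(Y) = 1
R(V, h) = -½ (R(V, h) = -1/2 = -1*½ = -½)
p(x) = -16/x
A(m) = -16/m
A(w(R(-2, -2))) - 1*2545 = -16/(-½) - 1*2545 = -16*(-2) - 2545 = 32 - 2545 = -2513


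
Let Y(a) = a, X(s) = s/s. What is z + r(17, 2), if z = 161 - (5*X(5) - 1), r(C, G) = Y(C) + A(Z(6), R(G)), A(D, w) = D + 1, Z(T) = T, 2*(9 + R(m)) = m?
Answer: 181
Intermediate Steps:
X(s) = 1
R(m) = -9 + m/2
A(D, w) = 1 + D
r(C, G) = 7 + C (r(C, G) = C + (1 + 6) = C + 7 = 7 + C)
z = 157 (z = 161 - (5*1 - 1) = 161 - (5 - 1) = 161 - 1*4 = 161 - 4 = 157)
z + r(17, 2) = 157 + (7 + 17) = 157 + 24 = 181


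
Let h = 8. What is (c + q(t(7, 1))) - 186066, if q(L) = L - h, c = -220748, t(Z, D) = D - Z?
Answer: -406828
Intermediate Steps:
q(L) = -8 + L (q(L) = L - 1*8 = L - 8 = -8 + L)
(c + q(t(7, 1))) - 186066 = (-220748 + (-8 + (1 - 1*7))) - 186066 = (-220748 + (-8 + (1 - 7))) - 186066 = (-220748 + (-8 - 6)) - 186066 = (-220748 - 14) - 186066 = -220762 - 186066 = -406828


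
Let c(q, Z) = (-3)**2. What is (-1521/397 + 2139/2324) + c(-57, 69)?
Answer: 5618031/922628 ≈ 6.0892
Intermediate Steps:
c(q, Z) = 9
(-1521/397 + 2139/2324) + c(-57, 69) = (-1521/397 + 2139/2324) + 9 = -2685621/922628 + 9 = 5618031/922628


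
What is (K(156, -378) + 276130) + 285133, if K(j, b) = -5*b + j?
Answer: 563309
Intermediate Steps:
K(j, b) = j - 5*b
(K(156, -378) + 276130) + 285133 = ((156 - 5*(-378)) + 276130) + 285133 = ((156 + 1890) + 276130) + 285133 = (2046 + 276130) + 285133 = 278176 + 285133 = 563309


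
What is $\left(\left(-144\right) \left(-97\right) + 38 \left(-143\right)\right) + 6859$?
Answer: $15393$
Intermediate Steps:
$\left(\left(-144\right) \left(-97\right) + 38 \left(-143\right)\right) + 6859 = \left(13968 - 5434\right) + 6859 = 8534 + 6859 = 15393$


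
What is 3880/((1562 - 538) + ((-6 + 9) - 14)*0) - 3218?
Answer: -411419/128 ≈ -3214.2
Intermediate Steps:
3880/((1562 - 538) + ((-6 + 9) - 14)*0) - 3218 = 3880/(1024 + (3 - 14)*0) - 3218 = 3880/(1024 - 11*0) - 3218 = 3880/(1024 + 0) - 3218 = 3880/1024 - 3218 = 3880*(1/1024) - 3218 = 485/128 - 3218 = -411419/128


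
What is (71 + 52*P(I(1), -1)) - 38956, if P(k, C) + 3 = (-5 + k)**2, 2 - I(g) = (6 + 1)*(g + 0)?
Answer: -33841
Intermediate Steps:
I(g) = 2 - 7*g (I(g) = 2 - (6 + 1)*(g + 0) = 2 - 7*g)
P(k, C) = -3 + (-5 + k)**2
(71 + 52*P(I(1), -1)) - 38956 = (71 + 52*(-3 + (-5 + (2 - 7*1))**2)) - 38956 = (71 + 52*(-3 + (-5 + (2 - 7))**2)) - 38956 = (71 + 52*(-3 + (-5 - 5)**2)) - 38956 = (71 + 52*(-3 + (-10)**2)) - 38956 = (71 + 52*(-3 + 100)) - 38956 = (71 + 52*97) - 38956 = (71 + 5044) - 38956 = 5115 - 38956 = -33841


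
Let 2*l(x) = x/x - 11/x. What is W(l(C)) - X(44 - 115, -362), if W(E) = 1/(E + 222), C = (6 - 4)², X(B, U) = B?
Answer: 125607/1769 ≈ 71.005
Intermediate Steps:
C = 4 (C = 2² = 4)
l(x) = ½ - 11/(2*x) (l(x) = (x/x - 11/x)/2 = (1 - 11/x)/2 = ½ - 11/(2*x))
W(E) = 1/(222 + E)
W(l(C)) - X(44 - 115, -362) = 1/(222 + (½)*(-11 + 4)/4) - (44 - 115) = 1/(222 + (½)*(¼)*(-7)) - 1*(-71) = 1/(222 - 7/8) + 71 = 1/(1769/8) + 71 = 8/1769 + 71 = 125607/1769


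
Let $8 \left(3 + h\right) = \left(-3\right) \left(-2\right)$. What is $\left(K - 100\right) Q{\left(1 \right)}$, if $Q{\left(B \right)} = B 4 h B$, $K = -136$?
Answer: $2124$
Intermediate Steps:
$h = - \frac{9}{4}$ ($h = -3 + \frac{\left(-3\right) \left(-2\right)}{8} = -3 + \frac{1}{8} \cdot 6 = -3 + \frac{3}{4} = - \frac{9}{4} \approx -2.25$)
$Q{\left(B \right)} = - 9 B^{2}$ ($Q{\left(B \right)} = B 4 \left(- \frac{9}{4}\right) B = B \left(- 9 B\right) = - 9 B^{2}$)
$\left(K - 100\right) Q{\left(1 \right)} = \left(-136 - 100\right) \left(- 9 \cdot 1^{2}\right) = - 236 \left(\left(-9\right) 1\right) = \left(-236\right) \left(-9\right) = 2124$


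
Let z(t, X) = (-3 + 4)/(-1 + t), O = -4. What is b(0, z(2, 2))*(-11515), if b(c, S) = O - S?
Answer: 57575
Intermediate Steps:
z(t, X) = 1/(-1 + t)
b(c, S) = -4 - S
b(0, z(2, 2))*(-11515) = (-4 - 1/(-1 + 2))*(-11515) = (-4 - 1/1)*(-11515) = (-4 - 1*1)*(-11515) = (-4 - 1)*(-11515) = -5*(-11515) = 57575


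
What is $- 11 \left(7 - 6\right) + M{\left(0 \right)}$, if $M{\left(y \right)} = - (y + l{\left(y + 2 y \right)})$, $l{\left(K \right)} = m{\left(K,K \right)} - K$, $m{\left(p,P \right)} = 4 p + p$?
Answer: $-11$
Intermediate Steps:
$m{\left(p,P \right)} = 5 p$
$l{\left(K \right)} = 4 K$ ($l{\left(K \right)} = 5 K - K = 4 K$)
$M{\left(y \right)} = - 13 y$ ($M{\left(y \right)} = - (y + 4 \left(y + 2 y\right)) = - (y + 4 \cdot 3 y) = - (y + 12 y) = - 13 y$)
$- 11 \left(7 - 6\right) + M{\left(0 \right)} = - 11 \left(7 - 6\right) - 0 = \left(-11\right) 1 + 0 = -11 + 0 = -11$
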